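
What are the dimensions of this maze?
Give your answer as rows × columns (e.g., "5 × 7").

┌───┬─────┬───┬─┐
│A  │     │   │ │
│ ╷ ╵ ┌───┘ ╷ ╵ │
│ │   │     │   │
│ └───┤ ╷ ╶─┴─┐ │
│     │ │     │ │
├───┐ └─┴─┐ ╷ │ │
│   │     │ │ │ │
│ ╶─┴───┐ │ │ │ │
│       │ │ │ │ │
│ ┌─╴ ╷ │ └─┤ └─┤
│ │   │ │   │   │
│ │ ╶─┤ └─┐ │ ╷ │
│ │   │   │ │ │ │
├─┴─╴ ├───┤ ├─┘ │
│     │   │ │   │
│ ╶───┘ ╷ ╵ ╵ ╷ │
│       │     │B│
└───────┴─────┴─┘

Counting the maze dimensions:
Rows (vertical): 9
Columns (horizontal): 8
Dimensions: 9 × 8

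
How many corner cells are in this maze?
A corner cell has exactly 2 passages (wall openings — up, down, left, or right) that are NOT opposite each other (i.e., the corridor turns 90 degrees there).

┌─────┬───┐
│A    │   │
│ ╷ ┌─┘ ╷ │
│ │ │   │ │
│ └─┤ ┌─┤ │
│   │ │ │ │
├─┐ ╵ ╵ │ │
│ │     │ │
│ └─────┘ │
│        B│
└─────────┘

Counting corner cells (2 non-opposite passages):
Total corners: 11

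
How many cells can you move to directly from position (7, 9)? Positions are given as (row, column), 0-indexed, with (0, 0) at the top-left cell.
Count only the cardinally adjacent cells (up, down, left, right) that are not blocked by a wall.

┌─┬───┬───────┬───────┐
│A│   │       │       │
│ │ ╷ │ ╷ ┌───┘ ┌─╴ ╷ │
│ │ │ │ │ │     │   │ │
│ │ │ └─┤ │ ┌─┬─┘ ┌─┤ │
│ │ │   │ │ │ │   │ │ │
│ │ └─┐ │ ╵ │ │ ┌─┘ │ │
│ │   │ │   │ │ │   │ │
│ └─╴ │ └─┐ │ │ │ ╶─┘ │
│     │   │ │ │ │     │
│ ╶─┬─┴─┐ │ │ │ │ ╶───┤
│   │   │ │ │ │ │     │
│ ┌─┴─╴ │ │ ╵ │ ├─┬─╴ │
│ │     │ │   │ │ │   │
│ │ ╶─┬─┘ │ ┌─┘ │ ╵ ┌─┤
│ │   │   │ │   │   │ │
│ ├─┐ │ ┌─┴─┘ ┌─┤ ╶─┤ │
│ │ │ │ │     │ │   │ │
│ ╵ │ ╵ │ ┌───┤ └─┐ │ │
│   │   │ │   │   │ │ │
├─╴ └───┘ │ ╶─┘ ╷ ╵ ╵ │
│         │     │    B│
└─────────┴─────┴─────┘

Checking passable neighbors of (7, 9):
Neighbors: (6, 9), (7, 8)
Count: 2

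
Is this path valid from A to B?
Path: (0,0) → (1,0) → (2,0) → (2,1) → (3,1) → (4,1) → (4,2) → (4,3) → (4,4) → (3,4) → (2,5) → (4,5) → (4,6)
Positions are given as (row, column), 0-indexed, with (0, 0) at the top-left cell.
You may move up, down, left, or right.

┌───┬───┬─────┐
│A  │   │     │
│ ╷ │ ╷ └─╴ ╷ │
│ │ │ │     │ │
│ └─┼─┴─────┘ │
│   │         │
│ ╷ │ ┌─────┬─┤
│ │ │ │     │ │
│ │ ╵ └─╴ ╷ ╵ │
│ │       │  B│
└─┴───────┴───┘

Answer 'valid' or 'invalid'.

Checking path validity:
Result: Invalid move at step 10: cannot move from (3, 4) to (2, 5).

invalid

Correct solution:

┌───┬───┬─────┐
│A  │   │     │
│ ╷ │ ╷ └─╴ ╷ │
│↓│ │ │     │ │
│ └─┼─┴─────┘ │
│↳ ↓│         │
│ ╷ │ ┌─────┬─┤
│ │↓│ │  ↱ ↓│ │
│ │ ╵ └─╴ ╷ ╵ │
│ │↳ → → ↑│↳ B│
└─┴───────┴───┘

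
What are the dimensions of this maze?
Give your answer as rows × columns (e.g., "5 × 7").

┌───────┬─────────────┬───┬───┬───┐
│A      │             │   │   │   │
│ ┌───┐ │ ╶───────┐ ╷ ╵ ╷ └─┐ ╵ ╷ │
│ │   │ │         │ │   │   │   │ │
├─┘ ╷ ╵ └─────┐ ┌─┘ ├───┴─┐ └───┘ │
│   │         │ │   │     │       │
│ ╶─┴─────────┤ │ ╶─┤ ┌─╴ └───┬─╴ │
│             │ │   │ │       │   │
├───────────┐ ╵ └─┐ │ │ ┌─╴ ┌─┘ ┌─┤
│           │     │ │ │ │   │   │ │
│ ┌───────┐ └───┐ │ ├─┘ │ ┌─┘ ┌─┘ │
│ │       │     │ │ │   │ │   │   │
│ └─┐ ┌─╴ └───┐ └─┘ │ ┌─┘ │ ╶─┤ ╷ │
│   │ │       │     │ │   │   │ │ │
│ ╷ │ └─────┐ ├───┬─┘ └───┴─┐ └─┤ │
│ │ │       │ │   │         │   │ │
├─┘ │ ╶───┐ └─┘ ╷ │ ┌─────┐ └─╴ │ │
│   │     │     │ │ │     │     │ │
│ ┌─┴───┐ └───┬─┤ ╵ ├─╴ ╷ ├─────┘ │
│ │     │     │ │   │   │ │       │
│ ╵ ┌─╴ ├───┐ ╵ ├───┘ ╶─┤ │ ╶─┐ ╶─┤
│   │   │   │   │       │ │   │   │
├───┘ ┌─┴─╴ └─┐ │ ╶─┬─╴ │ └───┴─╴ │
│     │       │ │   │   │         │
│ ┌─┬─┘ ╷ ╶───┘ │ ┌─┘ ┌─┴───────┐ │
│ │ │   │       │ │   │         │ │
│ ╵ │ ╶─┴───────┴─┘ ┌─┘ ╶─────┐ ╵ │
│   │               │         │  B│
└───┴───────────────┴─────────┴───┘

Counting the maze dimensions:
Rows (vertical): 14
Columns (horizontal): 17
Dimensions: 14 × 17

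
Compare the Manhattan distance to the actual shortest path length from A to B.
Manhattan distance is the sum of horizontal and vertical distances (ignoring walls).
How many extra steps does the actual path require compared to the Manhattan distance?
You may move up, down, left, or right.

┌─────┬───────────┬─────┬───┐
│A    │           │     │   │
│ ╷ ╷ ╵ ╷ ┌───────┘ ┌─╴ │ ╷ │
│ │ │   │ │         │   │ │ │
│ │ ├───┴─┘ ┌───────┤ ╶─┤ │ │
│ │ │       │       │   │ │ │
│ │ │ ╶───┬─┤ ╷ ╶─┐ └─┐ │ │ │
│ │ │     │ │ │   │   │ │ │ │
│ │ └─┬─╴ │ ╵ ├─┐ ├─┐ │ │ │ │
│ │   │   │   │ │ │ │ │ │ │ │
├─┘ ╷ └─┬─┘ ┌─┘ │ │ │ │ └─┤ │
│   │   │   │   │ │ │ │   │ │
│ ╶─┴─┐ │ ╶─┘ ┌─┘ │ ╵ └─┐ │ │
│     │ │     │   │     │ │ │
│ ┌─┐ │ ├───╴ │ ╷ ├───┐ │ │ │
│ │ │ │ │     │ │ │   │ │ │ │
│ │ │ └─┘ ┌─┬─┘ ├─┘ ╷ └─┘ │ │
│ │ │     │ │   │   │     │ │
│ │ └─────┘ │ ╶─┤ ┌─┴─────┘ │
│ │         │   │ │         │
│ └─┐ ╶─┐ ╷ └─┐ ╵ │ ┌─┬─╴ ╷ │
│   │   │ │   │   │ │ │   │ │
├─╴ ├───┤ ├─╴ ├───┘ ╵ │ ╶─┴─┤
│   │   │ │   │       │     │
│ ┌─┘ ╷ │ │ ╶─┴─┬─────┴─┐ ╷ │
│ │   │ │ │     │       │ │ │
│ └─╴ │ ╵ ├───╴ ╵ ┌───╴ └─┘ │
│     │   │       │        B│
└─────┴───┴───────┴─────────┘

Manhattan distance: |13 - 0| + |13 - 0| = 26
Actual path length: 46
Extra steps: 46 - 26 = 20

Solution:

┌─────┬───────────┬─────┬───┐
│A ↓  │           │     │   │
│ ╷ ╷ ╵ ╷ ┌───────┘ ┌─╴ │ ╷ │
│ │↓│   │ │         │   │ │ │
│ │ ├───┴─┘ ┌───────┤ ╶─┤ │ │
│ │↓│       │       │   │ │ │
│ │ │ ╶───┬─┤ ╷ ╶─┐ └─┐ │ │ │
│ │↓│     │ │ │   │   │ │ │ │
│ │ └─┬─╴ │ ╵ ├─┐ ├─┐ │ │ │ │
│ │↓  │   │   │ │ │ │ │ │ │ │
├─┘ ╷ └─┬─┘ ┌─┘ │ │ │ │ └─┤ │
│↓ ↲│   │   │   │ │ │ │   │ │
│ ╶─┴─┐ │ ╶─┘ ┌─┘ │ ╵ └─┐ │ │
│↓    │ │     │   │     │ │ │
│ ┌─┐ │ ├───╴ │ ╷ ├───┐ │ │ │
│↓│ │ │ │     │ │ │   │ │ │ │
│ │ │ └─┘ ┌─┬─┘ ├─┘ ╷ └─┘ │ │
│↓│ │     │ │   │   │     │ │
│ │ └─────┘ │ ╶─┤ ┌─┴─────┘ │
│↓│      ↱ ↓│   │ │         │
│ └─┐ ╶─┐ ╷ └─┐ ╵ │ ┌─┬─╴ ╷ │
│↳ ↓│   │↑│↳ ↓│   │ │ │   │ │
├─╴ ├───┤ ├─╴ ├───┘ ╵ │ ╶─┴─┤
│↓ ↲│↱ ↓│↑│↓ ↲│       │     │
│ ┌─┘ ╷ │ │ ╶─┴─┬─────┴─┐ ╷ │
│↓│  ↑│↓│↑│↳ → ↓│↱ → → ↓│ │ │
│ └─╴ │ ╵ ├───╴ ╵ ┌───╴ └─┘ │
│↳ → ↑│↳ ↑│    ↳ ↑│    ↳ → B│
└─────┴───┴───────┴─────────┘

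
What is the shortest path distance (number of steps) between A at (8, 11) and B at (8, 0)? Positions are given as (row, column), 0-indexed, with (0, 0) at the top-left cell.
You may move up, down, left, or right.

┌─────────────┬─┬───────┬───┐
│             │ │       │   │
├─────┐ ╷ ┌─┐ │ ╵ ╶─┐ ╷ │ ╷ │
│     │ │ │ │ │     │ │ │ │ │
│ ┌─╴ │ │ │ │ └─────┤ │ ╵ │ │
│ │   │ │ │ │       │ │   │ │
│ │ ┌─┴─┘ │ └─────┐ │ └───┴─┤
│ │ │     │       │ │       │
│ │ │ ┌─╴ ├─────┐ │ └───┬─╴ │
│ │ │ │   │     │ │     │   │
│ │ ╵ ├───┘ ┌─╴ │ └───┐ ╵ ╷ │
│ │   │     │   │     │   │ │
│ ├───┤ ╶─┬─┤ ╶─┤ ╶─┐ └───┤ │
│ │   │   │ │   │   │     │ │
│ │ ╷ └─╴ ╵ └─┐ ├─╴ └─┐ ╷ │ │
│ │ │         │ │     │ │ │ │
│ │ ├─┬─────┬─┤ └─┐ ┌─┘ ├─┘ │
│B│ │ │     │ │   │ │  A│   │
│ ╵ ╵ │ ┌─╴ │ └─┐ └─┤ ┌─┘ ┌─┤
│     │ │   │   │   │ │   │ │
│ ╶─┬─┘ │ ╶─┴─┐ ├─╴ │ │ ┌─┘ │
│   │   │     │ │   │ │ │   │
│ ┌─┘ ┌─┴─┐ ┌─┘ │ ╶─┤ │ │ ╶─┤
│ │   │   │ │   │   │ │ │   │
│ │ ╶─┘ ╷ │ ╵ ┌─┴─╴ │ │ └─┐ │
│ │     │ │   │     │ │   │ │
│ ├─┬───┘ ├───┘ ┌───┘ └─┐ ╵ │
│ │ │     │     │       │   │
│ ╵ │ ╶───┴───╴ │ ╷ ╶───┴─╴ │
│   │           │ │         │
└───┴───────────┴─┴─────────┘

Finding path from (8, 11) to (8, 0):
Path: (8,11) → (8,10) → (9,10) → (10,10) → (11,10) → (12,10) → (13,10) → (13,9) → (14,9) → (14,10) → (14,11) → (14,12) → (14,13) → (13,13) → (13,12) → (12,12) → (12,11) → (11,11) → (10,11) → (9,11) → (9,12) → (8,12) → (8,13) → (7,13) → (6,13) → (5,13) → (4,13) → (4,12) → (5,12) → (5,11) → (4,11) → (4,10) → (4,9) → (3,9) → (2,9) → (2,8) → (2,7) → (2,6) → (1,6) → (0,6) → (0,5) → (0,4) → (1,4) → (2,4) → (3,4) → (3,3) → (3,2) → (4,2) → (5,2) → (5,1) → (4,1) → (3,1) → (2,1) → (2,2) → (1,2) → (1,1) → (1,0) → (2,0) → (3,0) → (4,0) → (5,0) → (6,0) → (7,0) → (8,0)
Distance: 63 steps

Solution:

┌─────────────┬─┬───────┬───┐
│        ↓ ← ↰│ │       │   │
├─────┐ ╷ ┌─┐ │ ╵ ╶─┐ ╷ │ ╷ │
│↓ ← ↰│ │↓│ │↑│     │ │ │ │ │
│ ┌─╴ │ │ │ │ └─────┤ │ ╵ │ │
│↓│↱ ↑│ │↓│ │↑ ← ← ↰│ │   │ │
│ │ ┌─┴─┘ │ └─────┐ │ └───┴─┤
│↓│↑│↓ ← ↲│       │↑│       │
│ │ │ ┌─╴ ├─────┐ │ └───┬─╴ │
│↓│↑│↓│   │     │ │↑ ← ↰│↓ ↰│
│ │ ╵ ├───┘ ┌─╴ │ └───┐ ╵ ╷ │
│↓│↑ ↲│     │   │     │↑ ↲│↑│
│ ├───┤ ╶─┬─┤ ╶─┤ ╶─┐ └───┤ │
│↓│   │   │ │   │   │     │↑│
│ │ ╷ └─╴ ╵ └─┐ ├─╴ └─┐ ╷ │ │
│↓│ │         │ │     │ │ │↑│
│ │ ├─┬─────┬─┤ └─┐ ┌─┘ ├─┘ │
│B│ │ │     │ │   │ │↓ A│↱ ↑│
│ ╵ ╵ │ ┌─╴ │ └─┐ └─┤ ┌─┘ ┌─┤
│     │ │   │   │   │↓│↱ ↑│ │
│ ╶─┬─┘ │ ╶─┴─┐ ├─╴ │ │ ┌─┘ │
│   │   │     │ │   │↓│↑│   │
│ ┌─┘ ┌─┴─┐ ┌─┘ │ ╶─┤ │ │ ╶─┤
│ │   │   │ │   │   │↓│↑│   │
│ │ ╶─┘ ╷ │ ╵ ┌─┴─╴ │ │ └─┐ │
│ │     │ │   │     │↓│↑ ↰│ │
│ ├─┬───┘ ├───┘ ┌───┘ └─┐ ╵ │
│ │ │     │     │  ↓ ↲  │↑ ↰│
│ ╵ │ ╶───┴───╴ │ ╷ ╶───┴─╴ │
│   │           │ │↳ → → → ↑│
└───┴───────────┴─┴─────────┘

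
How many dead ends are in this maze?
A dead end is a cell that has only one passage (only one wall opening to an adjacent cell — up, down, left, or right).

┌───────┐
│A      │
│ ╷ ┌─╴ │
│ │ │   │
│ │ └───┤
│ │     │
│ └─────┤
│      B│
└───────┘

Checking each cell for number of passages:

Dead ends found at positions:
  (1, 2)
  (2, 3)
  (3, 3)
Total dead ends: 3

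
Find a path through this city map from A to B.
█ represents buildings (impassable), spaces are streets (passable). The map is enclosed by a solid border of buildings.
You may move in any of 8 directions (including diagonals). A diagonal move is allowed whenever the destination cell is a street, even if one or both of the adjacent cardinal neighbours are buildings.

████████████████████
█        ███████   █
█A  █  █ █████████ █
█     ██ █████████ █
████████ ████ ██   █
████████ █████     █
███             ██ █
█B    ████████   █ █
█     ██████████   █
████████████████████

Finding the shortest path from A to B:
Movement: 8-directional
Path length: 17 steps
Directions: right → right → up-right → right → right → right → down-right → down → down → down → down-left → left → left → left → left → down-left → left

Solution:

████████████████████
█   →→→↘ ███████   █
█A→↗█  █↓█████████ █
█     ██↓█████████ █
████████↓████ ██   █
████████↙█████     █
███↙←←←←        ██ █
█B←   ████████   █ █
█     ██████████   █
████████████████████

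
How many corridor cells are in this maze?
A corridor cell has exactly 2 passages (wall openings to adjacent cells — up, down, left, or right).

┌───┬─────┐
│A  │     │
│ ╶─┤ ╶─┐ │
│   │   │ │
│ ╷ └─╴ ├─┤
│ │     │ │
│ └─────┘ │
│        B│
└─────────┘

Counting cells with exactly 2 passages:
Total corridor cells: 16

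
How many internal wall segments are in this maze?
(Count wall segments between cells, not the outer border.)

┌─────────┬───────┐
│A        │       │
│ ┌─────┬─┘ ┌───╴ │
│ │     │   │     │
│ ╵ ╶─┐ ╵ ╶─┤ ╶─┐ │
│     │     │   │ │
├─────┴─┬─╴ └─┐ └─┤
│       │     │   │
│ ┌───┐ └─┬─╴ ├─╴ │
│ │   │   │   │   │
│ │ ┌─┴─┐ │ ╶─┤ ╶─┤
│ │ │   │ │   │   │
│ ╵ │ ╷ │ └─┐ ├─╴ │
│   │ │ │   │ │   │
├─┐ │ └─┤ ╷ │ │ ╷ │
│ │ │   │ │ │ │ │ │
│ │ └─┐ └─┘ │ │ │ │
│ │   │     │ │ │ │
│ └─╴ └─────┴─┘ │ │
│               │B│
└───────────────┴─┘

Counting internal wall segments:
Total internal walls: 72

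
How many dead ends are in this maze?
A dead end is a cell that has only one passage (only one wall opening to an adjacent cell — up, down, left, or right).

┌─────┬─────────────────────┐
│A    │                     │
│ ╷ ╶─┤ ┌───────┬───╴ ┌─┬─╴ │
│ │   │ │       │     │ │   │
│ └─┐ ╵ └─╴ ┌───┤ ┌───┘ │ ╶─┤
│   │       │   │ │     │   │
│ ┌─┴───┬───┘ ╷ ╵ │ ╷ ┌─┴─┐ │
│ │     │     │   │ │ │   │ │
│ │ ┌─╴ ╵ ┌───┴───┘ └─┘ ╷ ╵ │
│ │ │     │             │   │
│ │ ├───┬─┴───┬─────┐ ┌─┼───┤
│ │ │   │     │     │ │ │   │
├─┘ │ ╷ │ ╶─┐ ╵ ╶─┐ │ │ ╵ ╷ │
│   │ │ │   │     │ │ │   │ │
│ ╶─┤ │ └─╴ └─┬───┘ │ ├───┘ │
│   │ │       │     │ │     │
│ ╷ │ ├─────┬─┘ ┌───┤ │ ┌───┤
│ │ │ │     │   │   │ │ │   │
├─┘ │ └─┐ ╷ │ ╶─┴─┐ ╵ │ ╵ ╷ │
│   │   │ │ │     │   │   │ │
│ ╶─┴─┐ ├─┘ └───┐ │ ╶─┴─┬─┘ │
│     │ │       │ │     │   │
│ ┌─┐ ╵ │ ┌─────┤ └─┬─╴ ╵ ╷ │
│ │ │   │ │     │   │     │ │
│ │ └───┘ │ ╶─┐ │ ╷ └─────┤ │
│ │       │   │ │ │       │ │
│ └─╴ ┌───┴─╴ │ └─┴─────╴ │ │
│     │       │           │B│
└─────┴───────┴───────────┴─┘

Checking each cell for number of passages:

Dead ends found at positions:
  (0, 2)
  (1, 4)
  (1, 7)
  (1, 11)
  (2, 1)
  (3, 10)
  (4, 2)
  (4, 5)
  (5, 0)
  (5, 11)
  (6, 8)
  (7, 6)
  (8, 0)
  (8, 3)
  (8, 8)
  (9, 4)
  (10, 7)
  (11, 1)
  (11, 10)
  (12, 8)
  (13, 3)
  (13, 13)
Total dead ends: 22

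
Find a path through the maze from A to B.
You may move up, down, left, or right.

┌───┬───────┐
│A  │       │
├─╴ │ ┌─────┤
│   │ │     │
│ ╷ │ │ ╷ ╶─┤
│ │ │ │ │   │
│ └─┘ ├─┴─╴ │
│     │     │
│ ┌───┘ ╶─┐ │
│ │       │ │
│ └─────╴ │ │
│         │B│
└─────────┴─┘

Finding the shortest path through the maze:
Path length: 18 steps
Directions: right → down → left → down → down → down → down → right → right → right → right → up → left → up → right → right → down → down

Solution:

┌───┬───────┐
│A ↓│       │
├─╴ │ ┌─────┤
│↓ ↲│ │     │
│ ╷ │ │ ╷ ╶─┤
│↓│ │ │ │   │
│ └─┘ ├─┴─╴ │
│↓    │↱ → ↓│
│ ┌───┘ ╶─┐ │
│↓│    ↑ ↰│↓│
│ └─────╴ │ │
│↳ → → → ↑│B│
└─────────┴─┘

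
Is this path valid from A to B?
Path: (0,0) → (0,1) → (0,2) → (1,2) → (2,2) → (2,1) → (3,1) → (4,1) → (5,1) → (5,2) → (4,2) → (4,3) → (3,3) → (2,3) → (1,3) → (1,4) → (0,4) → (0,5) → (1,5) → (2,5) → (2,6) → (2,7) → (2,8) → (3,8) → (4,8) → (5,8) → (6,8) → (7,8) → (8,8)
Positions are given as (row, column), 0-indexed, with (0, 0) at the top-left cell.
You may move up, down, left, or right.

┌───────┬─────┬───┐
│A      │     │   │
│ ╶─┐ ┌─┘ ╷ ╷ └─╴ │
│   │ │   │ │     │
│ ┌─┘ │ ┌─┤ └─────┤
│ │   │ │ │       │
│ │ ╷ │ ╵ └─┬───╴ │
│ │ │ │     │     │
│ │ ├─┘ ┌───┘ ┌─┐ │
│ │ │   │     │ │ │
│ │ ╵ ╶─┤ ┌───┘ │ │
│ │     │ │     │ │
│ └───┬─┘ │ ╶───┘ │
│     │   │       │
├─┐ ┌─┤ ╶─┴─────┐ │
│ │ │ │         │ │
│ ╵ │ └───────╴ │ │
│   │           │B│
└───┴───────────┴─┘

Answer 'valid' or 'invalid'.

Checking path validity:
Result: All consecutive moves are passable.

valid

Correct solution:

┌───────┬─────┬───┐
│A → ↓  │↱ ↓  │   │
│ ╶─┐ ┌─┘ ╷ ╷ └─╴ │
│   │↓│↱ ↑│↓│     │
│ ┌─┘ │ ┌─┤ └─────┤
│ │↓ ↲│↑│ │↳ → → ↓│
│ │ ╷ │ ╵ └─┬───╴ │
│ │↓│ │↑    │    ↓│
│ │ ├─┘ ┌───┘ ┌─┐ │
│ │↓│↱ ↑│     │ │↓│
│ │ ╵ ╶─┤ ┌───┘ │ │
│ │↳ ↑  │ │     │↓│
│ └───┬─┘ │ ╶───┘ │
│     │   │      ↓│
├─┐ ┌─┤ ╶─┴─────┐ │
│ │ │ │         │↓│
│ ╵ │ └───────╴ │ │
│   │           │B│
└───┴───────────┴─┘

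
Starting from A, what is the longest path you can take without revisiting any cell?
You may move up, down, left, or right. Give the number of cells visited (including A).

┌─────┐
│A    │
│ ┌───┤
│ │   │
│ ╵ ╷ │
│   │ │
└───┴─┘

Finding longest simple path using DFS:
Start: (0, 0)
Longest path visits 7 cells
Path: A → down → down → right → up → right → down

Solution:

┌─────┐
│A    │
│ ┌───┤
│↓│↱ ↓│
│ ╵ ╷ │
│↳ ↑│B│
└───┴─┘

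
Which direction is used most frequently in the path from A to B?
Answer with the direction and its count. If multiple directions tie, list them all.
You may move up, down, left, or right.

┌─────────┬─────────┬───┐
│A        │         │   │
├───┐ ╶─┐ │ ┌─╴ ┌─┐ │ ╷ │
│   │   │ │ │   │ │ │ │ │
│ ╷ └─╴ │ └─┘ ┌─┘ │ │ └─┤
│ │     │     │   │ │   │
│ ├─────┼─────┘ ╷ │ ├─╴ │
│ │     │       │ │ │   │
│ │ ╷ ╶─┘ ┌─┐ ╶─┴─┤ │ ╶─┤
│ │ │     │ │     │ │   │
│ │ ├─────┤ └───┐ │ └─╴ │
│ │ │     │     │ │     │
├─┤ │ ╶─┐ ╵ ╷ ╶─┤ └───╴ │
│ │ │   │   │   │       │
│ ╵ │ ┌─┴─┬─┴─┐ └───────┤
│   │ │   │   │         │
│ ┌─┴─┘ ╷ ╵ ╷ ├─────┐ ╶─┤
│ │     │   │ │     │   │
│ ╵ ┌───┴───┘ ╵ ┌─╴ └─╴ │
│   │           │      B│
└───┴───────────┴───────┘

Directions: right, right, right, right, down, down, right, right, up, right, up, right, right, down, down, down, down, down, right, right, down, left, left, left, up, up, left, left, up, left, left, down, left, left, up, left, down, down, down, down, left, down, down, right, up, right, right, up, right, down, right, up, right, down, down, right, up, right, right, down, right, right
Counts: {'right': 22, 'down': 19, 'up': 10, 'left': 11}
Most common: right (22 times)

Solution:

┌─────────┬─────────┬───┐
│A → → → ↓│    ↱ → ↓│   │
├───┐ ╶─┐ │ ┌─╴ ┌─┐ │ ╷ │
│   │   │↓│ │↱ ↑│ │↓│ │ │
│ ╷ └─╴ │ └─┘ ┌─┘ │ │ └─┤
│ │     │↳ → ↑│   │↓│   │
│ ├─────┼─────┘ ╷ │ ├─╴ │
│ │↓ ↰  │↓ ← ↰  │ │↓│   │
│ │ ╷ ╶─┘ ┌─┐ ╶─┴─┤ │ ╶─┤
│ │↓│↑ ← ↲│ │↑ ← ↰│↓│   │
│ │ ├─────┤ └───┐ │ └─╴ │
│ │↓│     │     │↑│↳ → ↓│
├─┤ │ ╶─┐ ╵ ╷ ╶─┤ └───╴ │
│ │↓│   │   │   │↑ ← ← ↲│
│ ╵ │ ┌─┴─┬─┴─┐ └───────┤
│↓ ↲│ │↱ ↓│↱ ↓│         │
│ ┌─┴─┘ ╷ ╵ ╷ ├─────┐ ╶─┤
│↓│↱ → ↑│↳ ↑│↓│↱ → ↓│   │
│ ╵ ┌───┴───┘ ╵ ┌─╴ └─╴ │
│↳ ↑│        ↳ ↑│  ↳ → B│
└───┴───────────┴───────┘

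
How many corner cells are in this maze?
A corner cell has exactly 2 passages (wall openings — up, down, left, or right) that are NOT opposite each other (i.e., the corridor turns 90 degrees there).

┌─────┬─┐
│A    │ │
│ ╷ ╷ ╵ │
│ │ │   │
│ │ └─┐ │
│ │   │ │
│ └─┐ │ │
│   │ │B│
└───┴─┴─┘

Counting corner cells (2 non-opposite passages):
Total corners: 6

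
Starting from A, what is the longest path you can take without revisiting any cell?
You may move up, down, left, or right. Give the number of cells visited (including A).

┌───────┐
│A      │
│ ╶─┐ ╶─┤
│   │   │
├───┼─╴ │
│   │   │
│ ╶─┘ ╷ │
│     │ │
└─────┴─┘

Finding longest simple path using DFS:
Start: (0, 0)
Longest path visits 12 cells
Path: A → right → right → down → right → down → left → down → left → left → up → right

Solution:

┌───────┐
│A → ↓  │
│ ╶─┐ ╶─┤
│   │↳ ↓│
├───┼─╴ │
│↱ B│↓ ↲│
│ ╶─┘ ╷ │
│↑ ← ↲│ │
└─────┴─┘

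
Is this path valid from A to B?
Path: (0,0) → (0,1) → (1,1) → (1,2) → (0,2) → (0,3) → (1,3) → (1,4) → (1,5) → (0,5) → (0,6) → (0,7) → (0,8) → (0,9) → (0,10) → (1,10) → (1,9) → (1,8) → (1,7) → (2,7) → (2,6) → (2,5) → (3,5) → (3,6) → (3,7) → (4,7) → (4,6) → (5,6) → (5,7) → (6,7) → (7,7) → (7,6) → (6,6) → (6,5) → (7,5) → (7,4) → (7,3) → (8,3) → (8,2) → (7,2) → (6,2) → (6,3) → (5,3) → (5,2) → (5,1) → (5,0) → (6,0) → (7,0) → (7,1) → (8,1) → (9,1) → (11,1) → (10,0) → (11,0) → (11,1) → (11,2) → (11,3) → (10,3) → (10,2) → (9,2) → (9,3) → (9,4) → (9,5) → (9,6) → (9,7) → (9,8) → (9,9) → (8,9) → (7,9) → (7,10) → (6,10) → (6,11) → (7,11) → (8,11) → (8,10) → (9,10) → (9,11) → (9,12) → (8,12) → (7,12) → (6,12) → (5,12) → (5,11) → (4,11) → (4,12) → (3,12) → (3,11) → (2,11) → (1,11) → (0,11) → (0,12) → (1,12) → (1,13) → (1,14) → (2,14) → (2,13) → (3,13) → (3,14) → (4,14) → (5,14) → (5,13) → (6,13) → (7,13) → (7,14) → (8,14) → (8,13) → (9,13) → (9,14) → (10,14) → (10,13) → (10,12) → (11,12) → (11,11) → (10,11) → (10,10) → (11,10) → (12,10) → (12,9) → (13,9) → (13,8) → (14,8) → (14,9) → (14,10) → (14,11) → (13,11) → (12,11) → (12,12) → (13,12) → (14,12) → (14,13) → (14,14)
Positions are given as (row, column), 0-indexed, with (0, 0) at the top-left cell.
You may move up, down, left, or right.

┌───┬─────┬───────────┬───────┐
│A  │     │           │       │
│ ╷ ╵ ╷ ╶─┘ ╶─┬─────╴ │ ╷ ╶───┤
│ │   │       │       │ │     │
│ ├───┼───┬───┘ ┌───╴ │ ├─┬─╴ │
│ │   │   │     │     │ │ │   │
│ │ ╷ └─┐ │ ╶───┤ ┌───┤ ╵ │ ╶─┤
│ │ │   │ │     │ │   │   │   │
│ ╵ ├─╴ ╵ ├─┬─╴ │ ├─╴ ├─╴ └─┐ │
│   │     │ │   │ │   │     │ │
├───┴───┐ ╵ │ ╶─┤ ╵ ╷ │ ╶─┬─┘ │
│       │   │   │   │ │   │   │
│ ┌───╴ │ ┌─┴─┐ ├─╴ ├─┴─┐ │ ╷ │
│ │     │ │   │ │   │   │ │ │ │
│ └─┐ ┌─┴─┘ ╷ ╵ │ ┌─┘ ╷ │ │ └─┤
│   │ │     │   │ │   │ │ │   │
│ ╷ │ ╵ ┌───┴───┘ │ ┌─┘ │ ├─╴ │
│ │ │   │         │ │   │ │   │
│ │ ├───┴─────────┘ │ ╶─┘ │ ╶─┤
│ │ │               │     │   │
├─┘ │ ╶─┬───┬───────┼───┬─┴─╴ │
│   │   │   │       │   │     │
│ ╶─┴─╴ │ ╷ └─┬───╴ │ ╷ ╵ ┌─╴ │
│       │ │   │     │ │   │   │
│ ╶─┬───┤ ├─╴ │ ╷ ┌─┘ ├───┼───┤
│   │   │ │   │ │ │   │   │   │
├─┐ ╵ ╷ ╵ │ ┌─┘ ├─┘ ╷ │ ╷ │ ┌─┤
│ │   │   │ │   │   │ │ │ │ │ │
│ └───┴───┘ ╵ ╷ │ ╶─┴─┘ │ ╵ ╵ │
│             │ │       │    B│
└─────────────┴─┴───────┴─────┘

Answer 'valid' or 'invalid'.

Checking path validity:
Result: Invalid move at step 51: cannot move from (9, 1) to (11, 1).

invalid

Correct solution:

┌───┬─────┬───────────┬───────┐
│A ↓│↱ ↓  │↱ → → → → ↓│↱ ↓    │
│ ╷ ╵ ╷ ╶─┘ ╶─┬─────╴ │ ╷ ╶───┤
│ │↳ ↑│↳ → ↑  │↓ ← ← ↲│↑│↳ → ↓│
│ ├───┼───┬───┘ ┌───╴ │ ├─┬─╴ │
│ │   │   │↓ ← ↲│     │↑│ │↓ ↲│
│ │ ╷ └─┐ │ ╶───┤ ┌───┤ ╵ │ ╶─┤
│ │ │   │ │↳ → ↓│ │   │↑ ↰│↳ ↓│
│ ╵ ├─╴ ╵ ├─┬─╴ │ ├─╴ ├─╴ └─┐ │
│   │     │ │↓ ↲│ │   │↱ ↑  │↓│
├───┴───┐ ╵ │ ╶─┤ ╵ ╷ │ ╶─┬─┘ │
│↓ ← ← ↰│   │↳ ↓│   │ │↑ ↰│↓ ↲│
│ ┌───╴ │ ┌─┴─┐ ├─╴ ├─┴─┐ │ ╷ │
│↓│  ↱ ↑│ │↓ ↰│↓│   │↱ ↓│↑│↓│ │
│ └─┐ ┌─┴─┘ ╷ ╵ │ ┌─┘ ╷ │ │ └─┤
│↳ ↓│↑│↓ ← ↲│↑ ↲│ │↱ ↑│↓│↑│↳ ↓│
│ ╷ │ ╵ ┌───┴───┘ │ ┌─┘ │ ├─╴ │
│ │↓│↑ ↲│         │↑│↓ ↲│↑│↓ ↲│
│ │ ├───┴─────────┘ │ ╶─┘ │ ╶─┤
│ │↓│↱ → → → → → → ↑│↳ → ↑│↳ ↓│
├─┘ │ ╶─┬───┬───────┼───┬─┴─╴ │
│↓ ↲│↑ ↰│   │       │↓ ↰│↓ ← ↲│
│ ╶─┴─╴ │ ╷ └─┬───╴ │ ╷ ╵ ┌─╴ │
│↳ → → ↑│ │   │     │↓│↑ ↲│   │
│ ╶─┬───┤ ├─╴ │ ╷ ┌─┘ ├───┼───┤
│   │   │ │   │ │ │↓ ↲│↱ ↓│   │
├─┐ ╵ ╷ ╵ │ ┌─┘ ├─┘ ╷ │ ╷ │ ┌─┤
│ │   │   │ │   │↓ ↲│ │↑│↓│ │ │
│ └───┴───┘ ╵ ╷ │ ╶─┴─┘ │ ╵ ╵ │
│             │ │↳ → → ↑│↳ → B│
└─────────────┴─┴───────┴─────┘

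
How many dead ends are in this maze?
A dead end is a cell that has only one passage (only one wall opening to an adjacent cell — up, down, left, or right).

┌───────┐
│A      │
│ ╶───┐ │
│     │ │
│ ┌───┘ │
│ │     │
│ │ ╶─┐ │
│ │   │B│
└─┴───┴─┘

Checking each cell for number of passages:

Dead ends found at positions:
  (1, 2)
  (3, 0)
  (3, 2)
  (3, 3)
Total dead ends: 4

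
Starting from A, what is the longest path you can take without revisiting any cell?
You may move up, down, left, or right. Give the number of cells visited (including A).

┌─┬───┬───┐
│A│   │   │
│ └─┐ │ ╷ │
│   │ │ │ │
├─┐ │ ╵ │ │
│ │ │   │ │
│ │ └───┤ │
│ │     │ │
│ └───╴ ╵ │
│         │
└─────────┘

Finding longest simple path using DFS:
Start: (0, 0)
Longest path visits 20 cells
Path: A → down → right → down → down → right → right → down → right → up → up → up → up → left → down → down → left → up → up → left

Solution:

┌─┬───┬───┐
│A│B ↰│↓ ↰│
│ └─┐ │ ╷ │
│↳ ↓│↑│↓│↑│
├─┐ │ ╵ │ │
│ │↓│↑ ↲│↑│
│ │ └───┤ │
│ │↳ → ↓│↑│
│ └───╴ ╵ │
│      ↳ ↑│
└─────────┘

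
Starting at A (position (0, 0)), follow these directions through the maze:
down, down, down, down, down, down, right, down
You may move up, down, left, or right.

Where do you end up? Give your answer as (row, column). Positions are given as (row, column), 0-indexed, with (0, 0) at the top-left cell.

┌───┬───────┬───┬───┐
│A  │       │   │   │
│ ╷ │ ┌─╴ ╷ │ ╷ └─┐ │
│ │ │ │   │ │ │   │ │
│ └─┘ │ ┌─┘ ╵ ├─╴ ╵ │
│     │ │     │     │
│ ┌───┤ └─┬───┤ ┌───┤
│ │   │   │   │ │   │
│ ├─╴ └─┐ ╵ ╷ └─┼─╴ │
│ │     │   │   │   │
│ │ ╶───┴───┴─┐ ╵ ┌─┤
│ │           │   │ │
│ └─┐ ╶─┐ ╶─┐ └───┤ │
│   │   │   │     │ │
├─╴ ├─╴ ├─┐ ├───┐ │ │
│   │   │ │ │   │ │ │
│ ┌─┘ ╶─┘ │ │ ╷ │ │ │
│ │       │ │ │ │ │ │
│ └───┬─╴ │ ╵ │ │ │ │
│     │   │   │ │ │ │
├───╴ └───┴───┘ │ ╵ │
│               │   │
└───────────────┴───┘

Following directions step by step:
Start: (0, 0)
  down: (0, 0) → (1, 0)
  down: (1, 0) → (2, 0)
  down: (2, 0) → (3, 0)
  down: (3, 0) → (4, 0)
  down: (4, 0) → (5, 0)
  down: (5, 0) → (6, 0)
  right: (6, 0) → (6, 1)
  down: (6, 1) → (7, 1)
Final position: (7, 1)

Path taken:

┌───┬───────┬───┬───┐
│A  │       │   │   │
│ ╷ │ ┌─╴ ╷ │ ╷ └─┐ │
│↓│ │ │   │ │ │   │ │
│ └─┘ │ ┌─┘ ╵ ├─╴ ╵ │
│↓    │ │     │     │
│ ┌───┤ └─┬───┤ ┌───┤
│↓│   │   │   │ │   │
│ ├─╴ └─┐ ╵ ╷ └─┼─╴ │
│↓│     │   │   │   │
│ │ ╶───┴───┴─┐ ╵ ┌─┤
│↓│           │   │ │
│ └─┐ ╶─┐ ╶─┐ └───┤ │
│↳ ↓│   │   │     │ │
├─╴ ├─╴ ├─┐ ├───┐ │ │
│  B│   │ │ │   │ │ │
│ ┌─┘ ╶─┘ │ │ ╷ │ │ │
│ │       │ │ │ │ │ │
│ └───┬─╴ │ ╵ │ │ │ │
│     │   │   │ │ │ │
├───╴ └───┴───┘ │ ╵ │
│               │   │
└───────────────┴───┘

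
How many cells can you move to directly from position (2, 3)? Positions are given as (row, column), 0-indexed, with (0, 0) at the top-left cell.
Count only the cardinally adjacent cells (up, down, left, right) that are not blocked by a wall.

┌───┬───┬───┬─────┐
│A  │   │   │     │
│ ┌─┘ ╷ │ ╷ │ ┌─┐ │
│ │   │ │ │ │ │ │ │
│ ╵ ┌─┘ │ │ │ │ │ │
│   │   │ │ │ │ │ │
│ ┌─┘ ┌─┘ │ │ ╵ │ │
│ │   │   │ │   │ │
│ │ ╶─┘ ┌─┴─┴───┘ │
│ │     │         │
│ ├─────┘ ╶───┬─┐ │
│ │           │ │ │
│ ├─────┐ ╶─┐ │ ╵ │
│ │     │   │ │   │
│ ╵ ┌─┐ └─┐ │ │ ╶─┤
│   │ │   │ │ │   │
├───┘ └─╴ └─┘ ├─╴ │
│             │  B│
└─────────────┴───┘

Checking passable neighbors of (2, 3):
Neighbors: (1, 3), (2, 2)
Count: 2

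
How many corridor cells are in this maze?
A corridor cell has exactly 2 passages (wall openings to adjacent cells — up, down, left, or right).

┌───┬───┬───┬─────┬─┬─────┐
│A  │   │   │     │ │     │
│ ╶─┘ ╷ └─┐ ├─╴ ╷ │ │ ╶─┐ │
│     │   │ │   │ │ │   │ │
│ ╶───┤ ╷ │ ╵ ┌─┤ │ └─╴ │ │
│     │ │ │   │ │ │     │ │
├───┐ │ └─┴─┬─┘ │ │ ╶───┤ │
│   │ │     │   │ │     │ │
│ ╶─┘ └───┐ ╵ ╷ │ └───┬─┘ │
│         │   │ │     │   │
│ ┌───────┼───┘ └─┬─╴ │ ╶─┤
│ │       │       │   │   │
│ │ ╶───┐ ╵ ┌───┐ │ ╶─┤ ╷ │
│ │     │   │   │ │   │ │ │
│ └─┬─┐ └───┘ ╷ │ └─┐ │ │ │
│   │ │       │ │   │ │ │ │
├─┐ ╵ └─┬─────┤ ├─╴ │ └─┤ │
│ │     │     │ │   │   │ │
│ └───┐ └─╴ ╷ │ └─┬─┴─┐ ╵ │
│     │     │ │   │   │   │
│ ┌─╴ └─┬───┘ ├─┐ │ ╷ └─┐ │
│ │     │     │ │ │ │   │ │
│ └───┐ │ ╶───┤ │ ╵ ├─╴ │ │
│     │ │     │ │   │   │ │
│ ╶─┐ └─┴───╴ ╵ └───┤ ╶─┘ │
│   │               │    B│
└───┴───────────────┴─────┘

Counting cells with exactly 2 passages:
Total corridor cells: 133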